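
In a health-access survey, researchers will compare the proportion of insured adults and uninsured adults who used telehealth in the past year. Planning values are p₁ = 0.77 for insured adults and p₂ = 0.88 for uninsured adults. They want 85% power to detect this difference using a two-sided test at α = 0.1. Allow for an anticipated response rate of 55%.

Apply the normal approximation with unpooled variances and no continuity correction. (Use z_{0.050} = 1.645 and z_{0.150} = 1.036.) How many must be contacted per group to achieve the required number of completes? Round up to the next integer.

n = 306 per group

n = (z_{α/2} + z_β)² · [p₁(1−p₁) + p₂(1−p₂)] / (p₁ − p₂)²
  = (1.645 + 1.036)² · (0.77·0.23 + 0.88·0.12) / (-0.11)²
  = (2.681)² · (0.1771 + 0.1056) / 0.0121
  = 7.1878 · 0.2827 / 0.0121
  = 167.93
Adjust for 55% response: 167.93 / 0.55 = 305.33.
Round up → n = 306 per group.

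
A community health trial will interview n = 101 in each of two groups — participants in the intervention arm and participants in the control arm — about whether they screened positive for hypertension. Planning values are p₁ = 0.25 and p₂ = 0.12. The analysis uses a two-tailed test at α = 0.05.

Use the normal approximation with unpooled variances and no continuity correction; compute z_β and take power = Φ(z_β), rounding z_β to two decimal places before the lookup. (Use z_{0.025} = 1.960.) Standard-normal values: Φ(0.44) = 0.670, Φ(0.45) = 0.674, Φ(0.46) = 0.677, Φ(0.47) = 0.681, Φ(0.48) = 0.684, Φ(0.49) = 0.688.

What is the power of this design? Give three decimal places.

Power ≈ 0.674

z_β = |p₁−p₂|·√(n/[p₁q₁+p₂q₂]) − z_{α/2}
    = 0.13 · √(101/0.2931) − 1.960
    = 0.13 · 18.5632 − 1.960
    = 2.4132 − 1.960 = 0.4532 → 0.45
Power = Φ(0.45) = 0.674.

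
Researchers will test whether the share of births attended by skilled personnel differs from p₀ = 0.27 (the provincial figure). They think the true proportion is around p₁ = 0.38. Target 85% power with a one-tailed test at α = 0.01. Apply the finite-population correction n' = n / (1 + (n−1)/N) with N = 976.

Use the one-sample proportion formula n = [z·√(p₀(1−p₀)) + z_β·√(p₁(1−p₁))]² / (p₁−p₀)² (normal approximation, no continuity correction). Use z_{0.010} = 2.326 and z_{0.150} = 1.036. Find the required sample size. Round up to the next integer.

n = [z_α·√(p₀q₀) + z_β·√(p₁q₁)]² / (p₁ − p₀)²
  = [2.326·√(0.27·0.73) + 1.036·√(0.38·0.62)]² / (0.11)²
  = [2.326·0.4440 + 1.036·0.4854]² / 0.0121
  = [1.5355]² / 0.0121
  = 194.86
Finite-population correction (N = 976): 194.86 / (1 + (194.86 − 1)/976) = 162.57.
Round up → n = 163.

n = 163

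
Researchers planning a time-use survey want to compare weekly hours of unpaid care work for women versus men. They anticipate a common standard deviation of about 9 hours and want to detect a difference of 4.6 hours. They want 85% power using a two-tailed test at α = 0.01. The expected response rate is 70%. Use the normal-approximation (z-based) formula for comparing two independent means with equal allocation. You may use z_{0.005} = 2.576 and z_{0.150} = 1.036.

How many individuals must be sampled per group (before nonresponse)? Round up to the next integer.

n = 143 per group

n = (z_{α/2} + z_β)² · (σ₁² + σ₂²) / δ²
  = (2.576 + 1.036)² · (2·9² = 162) / 4.6²
  = 13.0465 · 162 / 21.16
  = 99.88
Adjust for 70% response: 99.88 / 0.70 = 142.69.
Round up → n = 143 per group.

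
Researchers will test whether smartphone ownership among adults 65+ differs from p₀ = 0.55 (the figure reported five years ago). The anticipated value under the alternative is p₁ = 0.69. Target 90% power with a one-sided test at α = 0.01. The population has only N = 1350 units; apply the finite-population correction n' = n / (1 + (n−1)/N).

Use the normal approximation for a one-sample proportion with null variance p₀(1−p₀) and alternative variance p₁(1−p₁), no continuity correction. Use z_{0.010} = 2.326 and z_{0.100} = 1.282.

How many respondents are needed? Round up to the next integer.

n = 141

n = [z_α·√(p₀q₀) + z_β·√(p₁q₁)]² / (p₁ − p₀)²
  = [2.326·√(0.55·0.45) + 1.282·√(0.69·0.31)]² / (0.14)²
  = [2.326·0.4975 + 1.282·0.4625]² / 0.0196
  = [1.7501]² / 0.0196
  = 156.27
Finite-population correction (N = 1350): 156.27 / (1 + (156.27 − 1)/1350) = 140.15.
Round up → n = 141.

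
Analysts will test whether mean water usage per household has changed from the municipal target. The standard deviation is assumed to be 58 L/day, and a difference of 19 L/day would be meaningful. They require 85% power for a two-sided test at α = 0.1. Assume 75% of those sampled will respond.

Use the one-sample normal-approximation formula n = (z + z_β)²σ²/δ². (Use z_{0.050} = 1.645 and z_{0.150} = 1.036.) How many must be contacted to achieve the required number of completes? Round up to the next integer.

n = (z_{α/2} + z_β)² · σ² / δ²
  = (1.645 + 1.036)² · 58² / 19²
  = 7.1878 · 3364 / 361
  = 66.98
Adjust for 75% response: 66.98 / 0.75 = 89.31.
Round up → n = 90.

n = 90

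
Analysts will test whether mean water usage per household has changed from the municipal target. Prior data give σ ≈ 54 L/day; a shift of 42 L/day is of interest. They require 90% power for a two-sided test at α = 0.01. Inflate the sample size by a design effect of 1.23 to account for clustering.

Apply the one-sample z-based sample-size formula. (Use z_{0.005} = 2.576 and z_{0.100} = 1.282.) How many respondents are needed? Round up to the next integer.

n = 31

n = (z_{α/2} + z_β)² · σ² / δ²
  = (2.576 + 1.282)² · 54² / 42²
  = 14.8842 · 2916 / 1764
  = 24.60
Design effect: 1.23 × 24.60 = 30.26.
Round up → n = 31.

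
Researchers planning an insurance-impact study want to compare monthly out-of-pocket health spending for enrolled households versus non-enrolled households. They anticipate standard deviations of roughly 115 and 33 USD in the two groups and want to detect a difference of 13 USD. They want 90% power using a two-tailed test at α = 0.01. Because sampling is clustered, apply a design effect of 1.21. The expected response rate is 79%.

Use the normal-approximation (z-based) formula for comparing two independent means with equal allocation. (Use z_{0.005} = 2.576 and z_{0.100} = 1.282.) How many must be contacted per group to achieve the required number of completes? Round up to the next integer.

n = 1931 per group

n = (z_{α/2} + z_β)² · (σ₁² + σ₂²) / δ²
  = (2.576 + 1.282)² · (115² + 33² = 14314) / 13²
  = 14.8842 · 14314 / 169
  = 1260.66
Design effect: 1.21 × 1260.66 = 1525.40.
Adjust for 79% response: 1525.40 / 0.79 = 1930.89.
Round up → n = 1931 per group.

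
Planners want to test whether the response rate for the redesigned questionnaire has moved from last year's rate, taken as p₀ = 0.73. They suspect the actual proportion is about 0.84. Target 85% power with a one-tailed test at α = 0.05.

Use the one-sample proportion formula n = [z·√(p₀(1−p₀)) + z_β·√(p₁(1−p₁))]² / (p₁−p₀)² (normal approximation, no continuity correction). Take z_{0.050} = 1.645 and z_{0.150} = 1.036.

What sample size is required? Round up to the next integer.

n = 102

n = [z_α·√(p₀q₀) + z_β·√(p₁q₁)]² / (p₁ − p₀)²
  = [1.645·√(0.73·0.27) + 1.036·√(0.84·0.16)]² / (0.11)²
  = [1.645·0.4440 + 1.036·0.3666]² / 0.0121
  = [1.1101]² / 0.0121
  = 101.85
Round up → n = 102.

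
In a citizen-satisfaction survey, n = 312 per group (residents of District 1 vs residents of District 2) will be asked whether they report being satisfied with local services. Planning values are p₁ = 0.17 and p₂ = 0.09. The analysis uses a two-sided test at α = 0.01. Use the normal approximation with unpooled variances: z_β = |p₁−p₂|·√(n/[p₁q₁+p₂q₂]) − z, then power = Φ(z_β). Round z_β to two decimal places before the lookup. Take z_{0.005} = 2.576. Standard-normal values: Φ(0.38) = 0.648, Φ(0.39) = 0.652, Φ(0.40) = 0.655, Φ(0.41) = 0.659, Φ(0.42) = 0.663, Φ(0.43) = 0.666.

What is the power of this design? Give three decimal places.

Power ≈ 0.663

z_β = |p₁−p₂|·√(n/[p₁q₁+p₂q₂]) − z_{α/2}
    = 0.08 · √(312/0.2230) − 2.576
    = 0.08 · 37.4046 − 2.576
    = 2.9924 − 2.576 = 0.4164 → 0.42
Power = Φ(0.42) = 0.663.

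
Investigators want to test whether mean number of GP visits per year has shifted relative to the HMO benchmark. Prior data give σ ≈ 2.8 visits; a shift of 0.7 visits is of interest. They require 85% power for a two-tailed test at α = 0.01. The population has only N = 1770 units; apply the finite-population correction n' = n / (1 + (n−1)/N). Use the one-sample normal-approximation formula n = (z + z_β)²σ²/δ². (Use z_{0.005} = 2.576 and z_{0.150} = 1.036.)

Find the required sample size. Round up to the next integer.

n = 187

n = (z_{α/2} + z_β)² · σ² / δ²
  = (2.576 + 1.036)² · 2.8² / 0.7²
  = 13.0465 · 7.84 / 0.49
  = 208.74
Finite-population correction (N = 1770): 208.74 / (1 + (208.74 − 1)/1770) = 186.82.
Round up → n = 187.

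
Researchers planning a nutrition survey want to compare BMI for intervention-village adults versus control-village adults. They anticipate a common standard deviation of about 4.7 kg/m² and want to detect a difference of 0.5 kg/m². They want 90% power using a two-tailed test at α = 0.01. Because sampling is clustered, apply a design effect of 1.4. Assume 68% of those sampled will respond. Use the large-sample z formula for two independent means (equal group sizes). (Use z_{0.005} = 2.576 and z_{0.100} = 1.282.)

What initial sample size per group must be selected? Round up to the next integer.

n = 5416 per group

n = (z_{α/2} + z_β)² · (σ₁² + σ₂²) / δ²
  = (2.576 + 1.282)² · (2·4.7² = 44.18) / 0.5²
  = 14.8842 · 44.18 / 0.25
  = 2630.33
Design effect: 1.4 × 2630.33 = 3682.46.
Adjust for 68% response: 3682.46 / 0.68 = 5415.38.
Round up → n = 5416 per group.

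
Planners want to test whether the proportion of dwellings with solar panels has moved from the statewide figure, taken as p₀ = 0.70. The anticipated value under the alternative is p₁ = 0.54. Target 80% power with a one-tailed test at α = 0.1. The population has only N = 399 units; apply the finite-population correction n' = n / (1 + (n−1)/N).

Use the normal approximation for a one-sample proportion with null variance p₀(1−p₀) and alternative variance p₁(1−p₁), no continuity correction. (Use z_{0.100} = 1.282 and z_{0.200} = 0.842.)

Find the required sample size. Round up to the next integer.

n = 37

n = [z_α·√(p₀q₀) + z_β·√(p₁q₁)]² / (p₁ − p₀)²
  = [1.282·√(0.70·0.30) + 0.842·√(0.54·0.46)]² / (-0.16)²
  = [1.282·0.4583 + 0.842·0.4984]² / 0.0256
  = [1.0071]² / 0.0256
  = 39.62
Finite-population correction (N = 399): 39.62 / (1 + (39.62 − 1)/399) = 36.13.
Round up → n = 37.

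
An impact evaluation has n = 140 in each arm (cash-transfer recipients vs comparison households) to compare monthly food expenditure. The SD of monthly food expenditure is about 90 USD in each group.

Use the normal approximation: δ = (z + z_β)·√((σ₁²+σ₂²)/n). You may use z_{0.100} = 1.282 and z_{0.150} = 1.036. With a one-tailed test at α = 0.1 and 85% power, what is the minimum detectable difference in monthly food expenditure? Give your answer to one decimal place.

δ = (z_α + z_β) · √((σ₁²+σ₂²)/n)
  = (1.282 + 1.036) · √(16200/140)
  = 2.318 · √115.7143
  = 2.318 · 10.7571
  = 24.9349

Minimum detectable difference ≈ 24.9 USD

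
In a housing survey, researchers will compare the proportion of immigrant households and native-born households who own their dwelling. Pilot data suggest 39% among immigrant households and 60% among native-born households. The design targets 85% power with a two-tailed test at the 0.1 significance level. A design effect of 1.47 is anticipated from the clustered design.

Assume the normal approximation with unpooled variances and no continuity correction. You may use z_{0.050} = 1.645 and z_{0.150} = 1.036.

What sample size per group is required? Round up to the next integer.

n = (z_{α/2} + z_β)² · [p₁(1−p₁) + p₂(1−p₂)] / (p₁ − p₂)²
  = (1.645 + 1.036)² · (0.39·0.61 + 0.60·0.40) / (-0.21)²
  = (2.681)² · (0.2379 + 0.2400) / 0.0441
  = 7.1878 · 0.4779 / 0.0441
  = 77.89
Design effect: 1.47 × 77.89 = 114.50.
Round up → n = 115 per group.

n = 115 per group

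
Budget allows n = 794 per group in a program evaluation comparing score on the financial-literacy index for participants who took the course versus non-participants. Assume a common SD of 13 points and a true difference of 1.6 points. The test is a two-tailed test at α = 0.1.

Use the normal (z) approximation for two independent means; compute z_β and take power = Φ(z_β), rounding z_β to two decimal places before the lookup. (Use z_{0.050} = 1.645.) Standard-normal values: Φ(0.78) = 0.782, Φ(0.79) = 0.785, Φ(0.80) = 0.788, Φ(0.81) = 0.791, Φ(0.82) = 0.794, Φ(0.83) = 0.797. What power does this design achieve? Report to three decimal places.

z_β = δ·√(n/(σ₁²+σ₂²)) − z_{α/2}
    = 1.6 · √(794/338) − 1.645
    = 1.6 · 1.53268 − 1.645
    = 2.4523 − 1.645 = 0.8073 → 0.81
Power = Φ(0.81) = 0.791.

Power ≈ 0.791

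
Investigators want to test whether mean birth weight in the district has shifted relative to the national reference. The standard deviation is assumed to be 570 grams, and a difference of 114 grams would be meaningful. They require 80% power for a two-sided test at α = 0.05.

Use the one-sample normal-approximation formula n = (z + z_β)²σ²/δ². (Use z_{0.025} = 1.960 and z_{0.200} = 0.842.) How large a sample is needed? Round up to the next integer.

n = 197

n = (z_{α/2} + z_β)² · σ² / δ²
  = (1.960 + 0.842)² · 570² / 114²
  = 7.8512 · 324900 / 12996
  = 196.28
Round up → n = 197.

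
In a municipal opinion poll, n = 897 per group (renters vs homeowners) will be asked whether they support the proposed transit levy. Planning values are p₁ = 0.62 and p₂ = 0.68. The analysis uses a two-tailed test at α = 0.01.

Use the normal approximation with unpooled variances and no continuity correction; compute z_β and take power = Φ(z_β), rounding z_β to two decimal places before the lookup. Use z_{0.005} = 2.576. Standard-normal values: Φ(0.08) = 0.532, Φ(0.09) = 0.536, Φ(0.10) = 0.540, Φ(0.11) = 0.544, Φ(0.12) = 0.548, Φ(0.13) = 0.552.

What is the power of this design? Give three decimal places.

Power ≈ 0.536

z_β = |p₁−p₂|·√(n/[p₁q₁+p₂q₂]) − z_{α/2}
    = 0.06 · √(897/0.4532) − 2.576
    = 0.06 · 44.4889 − 2.576
    = 2.6693 − 2.576 = 0.0933 → 0.09
Power = Φ(0.09) = 0.536.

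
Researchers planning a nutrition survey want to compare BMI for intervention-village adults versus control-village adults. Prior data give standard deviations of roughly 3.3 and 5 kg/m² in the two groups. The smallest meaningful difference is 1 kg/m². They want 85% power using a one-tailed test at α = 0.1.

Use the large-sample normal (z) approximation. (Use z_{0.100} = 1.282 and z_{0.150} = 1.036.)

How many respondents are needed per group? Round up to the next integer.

n = (z_α + z_β)² · (σ₁² + σ₂²) / δ²
  = (1.282 + 1.036)² · (3.3² + 5² = 35.89) / 1²
  = 5.3731 · 35.89 / 1
  = 192.84
Round up → n = 193 per group.

n = 193 per group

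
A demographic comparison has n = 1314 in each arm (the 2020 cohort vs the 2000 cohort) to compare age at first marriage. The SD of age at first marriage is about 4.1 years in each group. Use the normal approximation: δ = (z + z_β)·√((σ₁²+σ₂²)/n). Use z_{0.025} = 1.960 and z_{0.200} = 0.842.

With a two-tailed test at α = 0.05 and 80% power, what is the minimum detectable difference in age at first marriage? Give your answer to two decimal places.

Minimum detectable difference ≈ 0.45 years

δ = (z_{α/2} + z_β) · √((σ₁²+σ₂²)/n)
  = (1.960 + 0.842) · √(33.62/1314)
  = 2.802 · √0.02559
  = 2.802 · 0.1600
  = 0.4482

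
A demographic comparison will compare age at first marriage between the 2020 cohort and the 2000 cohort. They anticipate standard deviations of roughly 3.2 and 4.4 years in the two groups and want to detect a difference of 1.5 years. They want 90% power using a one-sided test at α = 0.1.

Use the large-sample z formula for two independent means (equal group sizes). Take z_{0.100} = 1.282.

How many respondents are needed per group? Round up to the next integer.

n = (z_α + z_β)² · (σ₁² + σ₂²) / δ²
  = (1.282 + 1.282)² · (3.2² + 4.4² = 29.6) / 1.5²
  = 6.5741 · 29.6 / 2.25
  = 86.49
Round up → n = 87 per group.

n = 87 per group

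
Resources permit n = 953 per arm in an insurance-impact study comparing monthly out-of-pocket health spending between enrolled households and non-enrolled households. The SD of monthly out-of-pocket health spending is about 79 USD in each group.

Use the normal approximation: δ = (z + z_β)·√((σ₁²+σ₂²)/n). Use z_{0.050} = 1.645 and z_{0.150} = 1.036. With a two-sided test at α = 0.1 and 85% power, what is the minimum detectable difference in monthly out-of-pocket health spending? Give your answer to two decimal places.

δ = (z_{α/2} + z_β) · √((σ₁²+σ₂²)/n)
  = (1.645 + 1.036) · √(12482/953)
  = 2.681 · √13.0976
  = 2.681 · 3.6191
  = 9.7027

Minimum detectable difference ≈ 9.70 USD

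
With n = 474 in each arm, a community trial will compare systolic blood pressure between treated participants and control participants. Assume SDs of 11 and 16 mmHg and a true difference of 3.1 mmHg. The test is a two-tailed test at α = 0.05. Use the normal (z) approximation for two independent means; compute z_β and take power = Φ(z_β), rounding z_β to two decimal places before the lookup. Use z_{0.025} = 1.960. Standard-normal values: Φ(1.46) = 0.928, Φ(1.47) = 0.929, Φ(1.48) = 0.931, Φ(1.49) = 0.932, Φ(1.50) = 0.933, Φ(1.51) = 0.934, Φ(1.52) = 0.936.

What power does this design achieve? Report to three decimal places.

Power ≈ 0.936

z_β = δ·√(n/(σ₁²+σ₂²)) − z_{α/2}
    = 3.1 · √(474/377) − 1.960
    = 3.1 · 1.12129 − 1.960
    = 3.4760 − 1.960 = 1.5160 → 1.52
Power = Φ(1.52) = 0.936.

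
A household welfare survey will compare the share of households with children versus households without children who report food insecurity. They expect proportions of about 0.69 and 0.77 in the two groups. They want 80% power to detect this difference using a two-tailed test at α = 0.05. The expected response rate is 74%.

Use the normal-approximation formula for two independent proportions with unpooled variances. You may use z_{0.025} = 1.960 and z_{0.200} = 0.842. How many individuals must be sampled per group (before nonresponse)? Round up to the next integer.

n = (z_{α/2} + z_β)² · [p₁(1−p₁) + p₂(1−p₂)] / (p₁ − p₂)²
  = (1.960 + 0.842)² · (0.69·0.31 + 0.77·0.23) / (-0.08)²
  = (2.802)² · (0.2139 + 0.1771) / 0.0064
  = 7.8512 · 0.3910 / 0.0064
  = 479.66
Adjust for 74% response: 479.66 / 0.74 = 648.19.
Round up → n = 649 per group.

n = 649 per group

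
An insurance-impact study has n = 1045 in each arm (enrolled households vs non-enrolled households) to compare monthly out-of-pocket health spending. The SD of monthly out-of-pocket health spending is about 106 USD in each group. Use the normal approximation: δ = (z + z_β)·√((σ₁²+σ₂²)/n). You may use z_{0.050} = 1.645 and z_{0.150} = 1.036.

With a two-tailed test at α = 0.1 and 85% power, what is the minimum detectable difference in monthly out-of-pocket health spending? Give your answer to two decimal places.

δ = (z_{α/2} + z_β) · √((σ₁²+σ₂²)/n)
  = (1.645 + 1.036) · √(22472/1045)
  = 2.681 · √21.5043
  = 2.681 · 4.6373
  = 12.4325

Minimum detectable difference ≈ 12.43 USD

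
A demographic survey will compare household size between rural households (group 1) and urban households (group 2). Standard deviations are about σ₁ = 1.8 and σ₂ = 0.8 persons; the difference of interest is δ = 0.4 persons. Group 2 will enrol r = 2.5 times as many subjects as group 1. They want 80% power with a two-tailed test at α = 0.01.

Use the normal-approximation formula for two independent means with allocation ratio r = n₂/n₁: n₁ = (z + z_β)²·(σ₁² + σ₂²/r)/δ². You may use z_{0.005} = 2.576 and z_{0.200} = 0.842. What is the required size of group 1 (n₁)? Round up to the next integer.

n₁ = 256

n₁ = (z_{α/2} + z_β)² · (σ₁² + σ₂²/r) / δ²
   = (2.576 + 0.842)² · (1.8² + 0.8²/2.5) / 0.4²
   = 11.6827 · (3.24 + 0.256) / 0.16
   = 11.6827 · 3.496 / 0.16
   = 255.27
Round up → n₁ = 256; n₂ = r·n₁ = 2.5 × 256 = 640.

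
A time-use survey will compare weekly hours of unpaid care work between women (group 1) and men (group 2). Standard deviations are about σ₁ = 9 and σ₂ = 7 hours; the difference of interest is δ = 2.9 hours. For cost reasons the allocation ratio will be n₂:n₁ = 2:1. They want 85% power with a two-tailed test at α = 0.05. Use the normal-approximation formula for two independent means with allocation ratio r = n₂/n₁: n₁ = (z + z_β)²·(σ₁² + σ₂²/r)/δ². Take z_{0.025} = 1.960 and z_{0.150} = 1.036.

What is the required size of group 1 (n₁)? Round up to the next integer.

n₁ = 113

n₁ = (z_{α/2} + z_β)² · (σ₁² + σ₂²/r) / δ²
   = (1.960 + 1.036)² · (9² + 7²/2) / 2.9²
   = 8.9760 · (81 + 24.5) / 8.41
   = 8.9760 · 105.5 / 8.41
   = 112.60
Round up → n₁ = 113; n₂ = r·n₁ = 2 × 113 = 226.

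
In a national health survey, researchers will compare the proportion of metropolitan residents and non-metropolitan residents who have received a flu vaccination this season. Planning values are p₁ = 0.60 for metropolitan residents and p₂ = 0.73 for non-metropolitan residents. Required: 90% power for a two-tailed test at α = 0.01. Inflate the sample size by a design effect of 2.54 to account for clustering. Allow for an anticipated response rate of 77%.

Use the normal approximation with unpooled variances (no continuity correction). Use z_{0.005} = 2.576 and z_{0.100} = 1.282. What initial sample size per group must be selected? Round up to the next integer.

n = 1270 per group

n = (z_{α/2} + z_β)² · [p₁(1−p₁) + p₂(1−p₂)] / (p₁ − p₂)²
  = (2.576 + 1.282)² · (0.60·0.40 + 0.73·0.27) / (-0.13)²
  = (3.858)² · (0.2400 + 0.1971) / 0.0169
  = 14.8842 · 0.4371 / 0.0169
  = 384.96
Design effect: 2.54 × 384.96 = 977.81.
Adjust for 77% response: 977.81 / 0.77 = 1269.88.
Round up → n = 1270 per group.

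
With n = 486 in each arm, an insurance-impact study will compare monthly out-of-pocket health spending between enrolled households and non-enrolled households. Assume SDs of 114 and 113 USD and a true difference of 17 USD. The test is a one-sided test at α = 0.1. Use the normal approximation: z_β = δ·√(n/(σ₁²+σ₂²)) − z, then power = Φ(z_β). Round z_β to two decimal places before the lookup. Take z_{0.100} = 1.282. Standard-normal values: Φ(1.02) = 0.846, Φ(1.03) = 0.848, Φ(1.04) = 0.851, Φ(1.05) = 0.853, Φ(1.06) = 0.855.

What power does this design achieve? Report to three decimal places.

z_β = δ·√(n/(σ₁²+σ₂²)) − z_α
    = 17 · √(486/25765) − 1.282
    = 17 · 0.13734 − 1.282
    = 2.3348 − 1.282 = 1.0528 → 1.05
Power = Φ(1.05) = 0.853.

Power ≈ 0.853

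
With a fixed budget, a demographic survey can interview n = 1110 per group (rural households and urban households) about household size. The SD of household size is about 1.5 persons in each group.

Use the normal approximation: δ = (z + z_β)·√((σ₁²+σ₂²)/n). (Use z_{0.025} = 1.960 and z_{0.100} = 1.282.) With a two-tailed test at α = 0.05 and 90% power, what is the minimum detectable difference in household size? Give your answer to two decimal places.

δ = (z_{α/2} + z_β) · √((σ₁²+σ₂²)/n)
  = (1.960 + 1.282) · √(4.5/1110)
  = 3.242 · √0.00405
  = 3.242 · 0.0637
  = 0.2064

Minimum detectable difference ≈ 0.21 persons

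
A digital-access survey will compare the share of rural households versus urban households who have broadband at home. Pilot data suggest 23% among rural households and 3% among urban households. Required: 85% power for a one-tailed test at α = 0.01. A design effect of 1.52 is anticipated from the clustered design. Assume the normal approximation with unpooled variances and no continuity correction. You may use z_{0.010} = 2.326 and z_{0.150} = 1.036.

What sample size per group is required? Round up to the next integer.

n = (z_α + z_β)² · [p₁(1−p₁) + p₂(1−p₂)] / (p₁ − p₂)²
  = (2.326 + 1.036)² · (0.23·0.77 + 0.03·0.97) / (0.20)²
  = (3.362)² · (0.1771 + 0.0291) / 0.0400
  = 11.3030 · 0.2062 / 0.0400
  = 58.27
Design effect: 1.52 × 58.27 = 88.57.
Round up → n = 89 per group.

n = 89 per group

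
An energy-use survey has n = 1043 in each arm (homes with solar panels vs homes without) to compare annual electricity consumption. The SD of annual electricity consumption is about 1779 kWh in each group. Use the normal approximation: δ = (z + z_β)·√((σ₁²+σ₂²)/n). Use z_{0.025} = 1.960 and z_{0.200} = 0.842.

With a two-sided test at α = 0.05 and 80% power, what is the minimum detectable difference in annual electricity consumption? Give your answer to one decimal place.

Minimum detectable difference ≈ 218.3 kWh

δ = (z_{α/2} + z_β) · √((σ₁²+σ₂²)/n)
  = (1.960 + 0.842) · √(6329682/1043)
  = 2.802 · √6068.7
  = 2.802 · 77.9020
  = 218.2815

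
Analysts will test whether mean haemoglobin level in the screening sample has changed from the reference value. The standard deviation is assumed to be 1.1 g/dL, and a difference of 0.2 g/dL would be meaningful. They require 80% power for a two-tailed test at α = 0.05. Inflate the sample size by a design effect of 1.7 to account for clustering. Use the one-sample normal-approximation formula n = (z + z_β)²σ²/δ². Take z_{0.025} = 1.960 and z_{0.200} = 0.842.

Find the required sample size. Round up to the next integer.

n = (z_{α/2} + z_β)² · σ² / δ²
  = (1.960 + 0.842)² · 1.1² / 0.2²
  = 7.8512 · 1.21 / 0.04
  = 237.50
Design effect: 1.7 × 237.50 = 403.75.
Round up → n = 404.

n = 404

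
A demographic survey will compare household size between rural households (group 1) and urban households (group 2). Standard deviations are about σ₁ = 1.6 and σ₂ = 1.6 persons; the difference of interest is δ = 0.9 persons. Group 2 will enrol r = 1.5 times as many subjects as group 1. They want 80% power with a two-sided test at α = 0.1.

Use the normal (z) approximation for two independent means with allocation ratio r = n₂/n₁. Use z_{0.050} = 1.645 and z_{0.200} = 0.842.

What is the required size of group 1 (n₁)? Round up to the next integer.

n₁ = 33

n₁ = (z_{α/2} + z_β)² · (σ₁² + σ₂²/r) / δ²
   = (1.645 + 0.842)² · (1.6² + 1.6²/1.5) / 0.9²
   = 6.1852 · (2.56 + 1.7067) / 0.81
   = 6.1852 · 4.2667 / 0.81
   = 32.58
Round up → n₁ = 33; n₂ = r·n₁ = 1.5 × 33 = 50.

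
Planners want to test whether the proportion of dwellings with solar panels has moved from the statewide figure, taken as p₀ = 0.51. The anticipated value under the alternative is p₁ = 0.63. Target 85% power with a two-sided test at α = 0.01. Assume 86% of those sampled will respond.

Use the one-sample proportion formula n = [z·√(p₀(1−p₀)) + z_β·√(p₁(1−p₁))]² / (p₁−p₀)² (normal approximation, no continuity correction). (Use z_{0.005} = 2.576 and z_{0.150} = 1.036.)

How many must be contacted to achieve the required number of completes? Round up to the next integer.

n = 259

n = [z_{α/2}·√(p₀q₀) + z_β·√(p₁q₁)]² / (p₁ − p₀)²
  = [2.576·√(0.51·0.49) + 1.036·√(0.63·0.37)]² / (0.12)²
  = [2.576·0.4999 + 1.036·0.4828]² / 0.0144
  = [1.7879]² / 0.0144
  = 221.99
Adjust for 86% response: 221.99 / 0.86 = 258.13.
Round up → n = 259.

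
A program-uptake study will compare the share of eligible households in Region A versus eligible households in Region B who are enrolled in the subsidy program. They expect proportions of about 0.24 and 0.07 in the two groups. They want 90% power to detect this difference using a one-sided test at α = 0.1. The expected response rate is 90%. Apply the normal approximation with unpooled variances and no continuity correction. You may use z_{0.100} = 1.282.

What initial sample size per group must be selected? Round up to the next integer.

n = 63 per group

n = (z_α + z_β)² · [p₁(1−p₁) + p₂(1−p₂)] / (p₁ − p₂)²
  = (1.282 + 1.282)² · (0.24·0.76 + 0.07·0.93) / (0.17)²
  = (2.564)² · (0.1824 + 0.0651) / 0.0289
  = 6.5741 · 0.2475 / 0.0289
  = 56.30
Adjust for 90% response: 56.30 / 0.90 = 62.56.
Round up → n = 63 per group.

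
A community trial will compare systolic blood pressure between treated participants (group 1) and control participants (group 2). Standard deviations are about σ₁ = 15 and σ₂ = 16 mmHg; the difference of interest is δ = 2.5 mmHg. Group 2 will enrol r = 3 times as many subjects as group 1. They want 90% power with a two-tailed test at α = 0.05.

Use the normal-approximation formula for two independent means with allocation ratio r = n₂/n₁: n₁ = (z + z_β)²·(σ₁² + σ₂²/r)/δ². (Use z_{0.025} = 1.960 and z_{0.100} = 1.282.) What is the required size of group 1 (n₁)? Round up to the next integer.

n₁ = (z_{α/2} + z_β)² · (σ₁² + σ₂²/r) / δ²
   = (1.960 + 1.282)² · (15² + 16²/3) / 2.5²
   = 10.5106 · (225 + 85.3333) / 6.25
   = 10.5106 · 310.3333 / 6.25
   = 521.88
Round up → n₁ = 522; n₂ = r·n₁ = 3 × 522 = 1566.

n₁ = 522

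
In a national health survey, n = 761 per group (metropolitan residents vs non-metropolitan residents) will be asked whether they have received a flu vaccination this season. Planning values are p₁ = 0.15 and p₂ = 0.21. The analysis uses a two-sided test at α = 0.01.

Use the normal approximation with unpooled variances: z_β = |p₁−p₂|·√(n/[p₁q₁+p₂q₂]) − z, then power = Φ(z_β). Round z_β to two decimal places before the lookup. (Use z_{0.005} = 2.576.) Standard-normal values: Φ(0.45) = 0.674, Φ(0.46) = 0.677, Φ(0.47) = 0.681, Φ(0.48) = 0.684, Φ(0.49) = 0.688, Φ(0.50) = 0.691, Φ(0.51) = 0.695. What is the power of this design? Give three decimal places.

Power ≈ 0.684

z_β = |p₁−p₂|·√(n/[p₁q₁+p₂q₂]) − z_{α/2}
    = 0.06 · √(761/0.2934) − 2.576
    = 0.06 · 50.9287 − 2.576
    = 3.0557 − 2.576 = 0.4797 → 0.48
Power = Φ(0.48) = 0.684.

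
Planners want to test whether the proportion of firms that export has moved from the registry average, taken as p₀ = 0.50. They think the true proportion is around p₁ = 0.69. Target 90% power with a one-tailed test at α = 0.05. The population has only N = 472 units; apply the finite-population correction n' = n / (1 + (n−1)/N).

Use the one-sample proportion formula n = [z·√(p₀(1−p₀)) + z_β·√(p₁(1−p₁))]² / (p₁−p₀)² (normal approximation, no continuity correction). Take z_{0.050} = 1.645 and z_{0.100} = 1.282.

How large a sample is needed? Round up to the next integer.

n = 50

n = [z_α·√(p₀q₀) + z_β·√(p₁q₁)]² / (p₁ − p₀)²
  = [1.645·√(0.50·0.50) + 1.282·√(0.69·0.31)]² / (0.19)²
  = [1.645·0.5000 + 1.282·0.4625]² / 0.0361
  = [1.4154]² / 0.0361
  = 55.50
Finite-population correction (N = 472): 55.50 / (1 + (55.50 − 1)/472) = 49.75.
Round up → n = 50.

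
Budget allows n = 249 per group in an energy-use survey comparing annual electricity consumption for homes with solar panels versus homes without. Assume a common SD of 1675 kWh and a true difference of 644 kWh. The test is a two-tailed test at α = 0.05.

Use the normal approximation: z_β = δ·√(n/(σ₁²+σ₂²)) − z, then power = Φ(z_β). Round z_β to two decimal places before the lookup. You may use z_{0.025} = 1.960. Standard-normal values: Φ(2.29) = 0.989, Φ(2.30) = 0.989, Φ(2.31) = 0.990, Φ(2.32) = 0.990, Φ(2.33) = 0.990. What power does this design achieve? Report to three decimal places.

z_β = δ·√(n/(σ₁²+σ₂²)) − z_{α/2}
    = 644 · √(249/5611250) − 1.960
    = 644 · 0.00666 − 1.960
    = 4.2900 − 1.960 = 2.3300 → 2.33
Power = Φ(2.33) = 0.990.

Power ≈ 0.990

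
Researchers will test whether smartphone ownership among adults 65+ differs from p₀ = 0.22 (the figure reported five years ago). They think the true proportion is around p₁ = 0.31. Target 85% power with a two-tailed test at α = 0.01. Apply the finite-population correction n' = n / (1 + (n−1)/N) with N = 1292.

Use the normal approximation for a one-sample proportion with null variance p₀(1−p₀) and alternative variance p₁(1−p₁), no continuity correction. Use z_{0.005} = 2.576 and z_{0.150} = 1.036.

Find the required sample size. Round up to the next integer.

n = [z_{α/2}·√(p₀q₀) + z_β·√(p₁q₁)]² / (p₁ − p₀)²
  = [2.576·√(0.22·0.78) + 1.036·√(0.31·0.69)]² / (0.09)²
  = [2.576·0.4142 + 1.036·0.4625]² / 0.0081
  = [1.5462]² / 0.0081
  = 295.17
Finite-population correction (N = 1292): 295.17 / (1 + (295.17 − 1)/1292) = 240.43.
Round up → n = 241.

n = 241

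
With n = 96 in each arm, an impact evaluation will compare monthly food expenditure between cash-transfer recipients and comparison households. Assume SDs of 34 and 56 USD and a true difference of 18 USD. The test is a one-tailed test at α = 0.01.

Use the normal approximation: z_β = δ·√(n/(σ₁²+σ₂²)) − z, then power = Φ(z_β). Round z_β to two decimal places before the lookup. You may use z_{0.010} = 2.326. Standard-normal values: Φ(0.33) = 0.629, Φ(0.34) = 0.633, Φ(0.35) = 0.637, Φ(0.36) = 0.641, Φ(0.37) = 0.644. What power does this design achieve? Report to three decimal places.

Power ≈ 0.644

z_β = δ·√(n/(σ₁²+σ₂²)) − z_α
    = 18 · √(96/4292) − 2.326
    = 18 · 0.14956 − 2.326
    = 2.6920 − 2.326 = 0.3660 → 0.37
Power = Φ(0.37) = 0.644.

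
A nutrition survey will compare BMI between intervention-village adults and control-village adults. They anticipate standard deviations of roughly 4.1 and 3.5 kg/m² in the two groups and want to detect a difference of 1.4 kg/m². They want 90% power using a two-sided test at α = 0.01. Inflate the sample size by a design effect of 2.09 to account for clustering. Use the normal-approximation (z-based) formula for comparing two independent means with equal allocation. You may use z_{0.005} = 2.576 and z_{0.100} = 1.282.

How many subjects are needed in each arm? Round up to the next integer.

n = 462 per group

n = (z_{α/2} + z_β)² · (σ₁² + σ₂²) / δ²
  = (2.576 + 1.282)² · (4.1² + 3.5² = 29.06) / 1.4²
  = 14.8842 · 29.06 / 1.96
  = 220.68
Design effect: 2.09 × 220.68 = 461.22.
Round up → n = 462 per group.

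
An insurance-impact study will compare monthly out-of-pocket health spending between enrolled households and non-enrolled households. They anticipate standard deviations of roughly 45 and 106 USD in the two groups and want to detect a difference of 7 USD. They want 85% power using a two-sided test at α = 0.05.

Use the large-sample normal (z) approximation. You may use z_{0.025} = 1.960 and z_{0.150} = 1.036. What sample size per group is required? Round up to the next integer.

n = (z_{α/2} + z_β)² · (σ₁² + σ₂²) / δ²
  = (1.960 + 1.036)² · (45² + 106² = 13261) / 7²
  = 8.9760 · 13261 / 49
  = 2429.20
Round up → n = 2430 per group.

n = 2430 per group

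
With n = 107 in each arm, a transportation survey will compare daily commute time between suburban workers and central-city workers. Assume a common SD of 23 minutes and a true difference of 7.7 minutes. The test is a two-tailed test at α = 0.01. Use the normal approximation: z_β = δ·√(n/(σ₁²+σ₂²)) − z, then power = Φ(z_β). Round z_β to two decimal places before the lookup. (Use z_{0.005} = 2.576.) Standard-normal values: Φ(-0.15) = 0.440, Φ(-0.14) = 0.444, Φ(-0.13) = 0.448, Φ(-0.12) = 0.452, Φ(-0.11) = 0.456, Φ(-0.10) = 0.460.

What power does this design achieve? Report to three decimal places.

z_β = δ·√(n/(σ₁²+σ₂²)) − z_{α/2}
    = 7.7 · √(107/1058) − 2.576
    = 7.7 · 0.31802 − 2.576
    = 2.4487 − 2.576 = -0.1273 → -0.13
Power = Φ(-0.13) = 0.448.

Power ≈ 0.448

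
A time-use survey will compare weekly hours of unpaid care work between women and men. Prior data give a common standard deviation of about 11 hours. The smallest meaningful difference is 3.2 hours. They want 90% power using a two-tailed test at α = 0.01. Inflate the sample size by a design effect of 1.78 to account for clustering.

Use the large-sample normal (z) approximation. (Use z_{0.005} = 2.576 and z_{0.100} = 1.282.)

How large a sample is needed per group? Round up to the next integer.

n = 627 per group

n = (z_{α/2} + z_β)² · (σ₁² + σ₂²) / δ²
  = (2.576 + 1.282)² · (2·11² = 242) / 3.2²
  = 14.8842 · 242 / 10.24
  = 351.75
Design effect: 1.78 × 351.75 = 626.12.
Round up → n = 627 per group.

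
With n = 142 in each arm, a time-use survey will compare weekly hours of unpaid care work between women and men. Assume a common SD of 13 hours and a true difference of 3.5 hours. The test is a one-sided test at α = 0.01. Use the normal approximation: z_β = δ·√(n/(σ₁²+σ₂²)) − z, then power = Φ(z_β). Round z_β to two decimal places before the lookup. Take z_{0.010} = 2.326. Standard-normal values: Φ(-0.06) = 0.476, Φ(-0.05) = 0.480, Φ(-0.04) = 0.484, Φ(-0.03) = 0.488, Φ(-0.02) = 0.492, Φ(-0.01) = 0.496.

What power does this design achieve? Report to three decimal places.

z_β = δ·√(n/(σ₁²+σ₂²)) − z_α
    = 3.5 · √(142/338) − 2.326
    = 3.5 · 0.64817 − 2.326
    = 2.2686 − 2.326 = -0.0574 → -0.06
Power = Φ(-0.06) = 0.476.

Power ≈ 0.476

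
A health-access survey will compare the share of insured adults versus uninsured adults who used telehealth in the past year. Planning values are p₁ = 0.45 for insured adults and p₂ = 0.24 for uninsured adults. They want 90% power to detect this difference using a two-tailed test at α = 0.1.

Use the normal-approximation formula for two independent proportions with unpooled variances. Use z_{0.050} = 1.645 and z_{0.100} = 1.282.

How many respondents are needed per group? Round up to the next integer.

n = 84 per group

n = (z_{α/2} + z_β)² · [p₁(1−p₁) + p₂(1−p₂)] / (p₁ − p₂)²
  = (1.645 + 1.282)² · (0.45·0.55 + 0.24·0.76) / (0.21)²
  = (2.927)² · (0.2475 + 0.1824) / 0.0441
  = 8.5673 · 0.4299 / 0.0441
  = 83.52
Round up → n = 84 per group.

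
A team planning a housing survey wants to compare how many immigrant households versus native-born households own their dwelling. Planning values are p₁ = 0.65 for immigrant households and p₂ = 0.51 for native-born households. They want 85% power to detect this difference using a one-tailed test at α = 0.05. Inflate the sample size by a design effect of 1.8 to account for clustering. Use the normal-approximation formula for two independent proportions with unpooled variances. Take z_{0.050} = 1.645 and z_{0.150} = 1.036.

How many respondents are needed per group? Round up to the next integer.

n = (z_α + z_β)² · [p₁(1−p₁) + p₂(1−p₂)] / (p₁ − p₂)²
  = (1.645 + 1.036)² · (0.65·0.35 + 0.51·0.49) / (0.14)²
  = (2.681)² · (0.2275 + 0.2499) / 0.0196
  = 7.1878 · 0.4774 / 0.0196
  = 175.07
Design effect: 1.8 × 175.07 = 315.13.
Round up → n = 316 per group.

n = 316 per group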